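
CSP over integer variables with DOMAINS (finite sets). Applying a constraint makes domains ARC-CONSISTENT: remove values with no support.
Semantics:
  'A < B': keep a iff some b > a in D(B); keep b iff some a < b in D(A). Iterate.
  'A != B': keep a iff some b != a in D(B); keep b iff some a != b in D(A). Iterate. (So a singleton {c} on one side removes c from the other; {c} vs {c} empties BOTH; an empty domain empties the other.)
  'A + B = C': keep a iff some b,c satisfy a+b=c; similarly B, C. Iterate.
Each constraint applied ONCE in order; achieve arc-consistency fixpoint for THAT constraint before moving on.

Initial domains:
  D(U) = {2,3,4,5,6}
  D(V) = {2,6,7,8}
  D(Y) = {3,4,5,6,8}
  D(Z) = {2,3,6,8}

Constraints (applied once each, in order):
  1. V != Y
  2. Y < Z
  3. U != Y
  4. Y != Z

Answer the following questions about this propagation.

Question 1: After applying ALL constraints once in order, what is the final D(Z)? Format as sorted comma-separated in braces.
Constraint 1 (V != Y) on D(V)={2,6,7,8} D(Y)={3,4,5,6,8}: no change
Constraint 2 (Y < Z) on D(Y)={3,4,5,6,8} D(Z)={2,3,6,8}: Y {3,4,5,6,8}->{3,4,5,6}; Z {2,3,6,8}->{6,8}
Constraint 3 (U != Y) on D(U)={2,3,4,5,6} D(Y)={3,4,5,6}: no change
Constraint 4 (Y != Z) on D(Y)={3,4,5,6} D(Z)={6,8}: no change
So after all 4 constraints: D(Z) = {6,8}

Answer: {6,8}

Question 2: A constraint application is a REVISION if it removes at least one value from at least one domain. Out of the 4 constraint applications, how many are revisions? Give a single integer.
Constraint 1 (V != Y) on D(V)={2,6,7,8} D(Y)={3,4,5,6,8}: no change => not a revision
Constraint 2 (Y < Z) on D(Y)={3,4,5,6,8} D(Z)={2,3,6,8}: Y {3,4,5,6,8}->{3,4,5,6}; Z {2,3,6,8}->{6,8} => REVISION
Constraint 3 (U != Y) on D(U)={2,3,4,5,6} D(Y)={3,4,5,6}: no change => not a revision
Constraint 4 (Y != Z) on D(Y)={3,4,5,6} D(Z)={6,8}: no change => not a revision
Total revisions = 1

Answer: 1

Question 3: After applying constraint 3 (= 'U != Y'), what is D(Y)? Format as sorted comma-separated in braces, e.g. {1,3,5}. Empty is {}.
Answer: {3,4,5,6}

Derivation:
Constraint 1 (V != Y) on D(V)={2,6,7,8} D(Y)={3,4,5,6,8}: no change
Constraint 2 (Y < Z) on D(Y)={3,4,5,6,8} D(Z)={2,3,6,8}: Y {3,4,5,6,8}->{3,4,5,6}; Z {2,3,6,8}->{6,8}
Constraint 3 (U != Y) on D(U)={2,3,4,5,6} D(Y)={3,4,5,6}: no change
So after constraint 3: D(Y) = {3,4,5,6}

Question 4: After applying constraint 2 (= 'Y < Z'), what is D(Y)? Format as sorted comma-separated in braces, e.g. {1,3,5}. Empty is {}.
Answer: {3,4,5,6}

Derivation:
Constraint 1 (V != Y) on D(V)={2,6,7,8} D(Y)={3,4,5,6,8}: no change
Constraint 2 (Y < Z) on D(Y)={3,4,5,6,8} D(Z)={2,3,6,8}: Y {3,4,5,6,8}->{3,4,5,6}; Z {2,3,6,8}->{6,8}
So after constraint 2: D(Y) = {3,4,5,6}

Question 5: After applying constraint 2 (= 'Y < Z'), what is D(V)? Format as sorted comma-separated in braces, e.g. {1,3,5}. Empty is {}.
Constraint 1 (V != Y) on D(V)={2,6,7,8} D(Y)={3,4,5,6,8}: no change
Constraint 2 (Y < Z) on D(Y)={3,4,5,6,8} D(Z)={2,3,6,8}: Y {3,4,5,6,8}->{3,4,5,6}; Z {2,3,6,8}->{6,8}
So after constraint 2: D(V) = {2,6,7,8}

Answer: {2,6,7,8}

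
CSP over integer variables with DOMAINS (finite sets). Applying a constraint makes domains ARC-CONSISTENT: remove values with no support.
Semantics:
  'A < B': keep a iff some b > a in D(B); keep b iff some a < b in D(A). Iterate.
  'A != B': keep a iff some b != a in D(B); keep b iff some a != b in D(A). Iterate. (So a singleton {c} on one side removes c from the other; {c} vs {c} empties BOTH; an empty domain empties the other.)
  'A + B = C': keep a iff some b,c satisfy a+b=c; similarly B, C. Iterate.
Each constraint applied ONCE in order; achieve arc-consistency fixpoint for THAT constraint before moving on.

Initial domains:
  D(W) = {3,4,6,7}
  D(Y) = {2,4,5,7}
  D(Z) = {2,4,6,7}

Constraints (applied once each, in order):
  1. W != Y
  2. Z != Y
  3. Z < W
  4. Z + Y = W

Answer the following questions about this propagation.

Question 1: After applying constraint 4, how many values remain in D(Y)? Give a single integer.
Constraint 1 (W != Y) on D(W)={3,4,6,7} D(Y)={2,4,5,7}: no change
Constraint 2 (Z != Y) on D(Z)={2,4,6,7} D(Y)={2,4,5,7}: no change
Constraint 3 (Z < W) on D(Z)={2,4,6,7} D(W)={3,4,6,7}: Z {2,4,6,7}->{2,4,6}
Constraint 4 (Z + Y = W) on D(Z)={2,4,6} D(Y)={2,4,5,7} D(W)={3,4,6,7}: Z {2,4,6}->{2,4}; Y {2,4,5,7}->{2,4,5}; W {3,4,6,7}->{4,6,7}
So after constraint 4: D(Y)={2,4,5}, size = 3

Answer: 3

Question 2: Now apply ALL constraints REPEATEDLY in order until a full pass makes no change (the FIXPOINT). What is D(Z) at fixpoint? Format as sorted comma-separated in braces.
Answer: {2,4}

Derivation:
pass 0 (initial): D(Z)={2,4,6,7}
pass 1: W {3,4,6,7}->{4,6,7}; Y {2,4,5,7}->{2,4,5}; Z {2,4,6,7}->{2,4}
pass 2: no change
Fixpoint after 2 passes: D(Z) = {2,4}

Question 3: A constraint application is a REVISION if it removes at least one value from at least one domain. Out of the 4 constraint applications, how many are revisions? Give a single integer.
Constraint 1 (W != Y) on D(W)={3,4,6,7} D(Y)={2,4,5,7}: no change => not a revision
Constraint 2 (Z != Y) on D(Z)={2,4,6,7} D(Y)={2,4,5,7}: no change => not a revision
Constraint 3 (Z < W) on D(Z)={2,4,6,7} D(W)={3,4,6,7}: Z {2,4,6,7}->{2,4,6} => REVISION
Constraint 4 (Z + Y = W) on D(Z)={2,4,6} D(Y)={2,4,5,7} D(W)={3,4,6,7}: Z {2,4,6}->{2,4}; Y {2,4,5,7}->{2,4,5}; W {3,4,6,7}->{4,6,7} => REVISION
Total revisions = 2

Answer: 2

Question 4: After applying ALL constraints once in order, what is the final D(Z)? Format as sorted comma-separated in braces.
Answer: {2,4}

Derivation:
Constraint 1 (W != Y) on D(W)={3,4,6,7} D(Y)={2,4,5,7}: no change
Constraint 2 (Z != Y) on D(Z)={2,4,6,7} D(Y)={2,4,5,7}: no change
Constraint 3 (Z < W) on D(Z)={2,4,6,7} D(W)={3,4,6,7}: Z {2,4,6,7}->{2,4,6}
Constraint 4 (Z + Y = W) on D(Z)={2,4,6} D(Y)={2,4,5,7} D(W)={3,4,6,7}: Z {2,4,6}->{2,4}; Y {2,4,5,7}->{2,4,5}; W {3,4,6,7}->{4,6,7}
So after all 4 constraints: D(Z) = {2,4}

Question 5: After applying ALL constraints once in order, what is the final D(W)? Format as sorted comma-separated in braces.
Answer: {4,6,7}

Derivation:
Constraint 1 (W != Y) on D(W)={3,4,6,7} D(Y)={2,4,5,7}: no change
Constraint 2 (Z != Y) on D(Z)={2,4,6,7} D(Y)={2,4,5,7}: no change
Constraint 3 (Z < W) on D(Z)={2,4,6,7} D(W)={3,4,6,7}: Z {2,4,6,7}->{2,4,6}
Constraint 4 (Z + Y = W) on D(Z)={2,4,6} D(Y)={2,4,5,7} D(W)={3,4,6,7}: Z {2,4,6}->{2,4}; Y {2,4,5,7}->{2,4,5}; W {3,4,6,7}->{4,6,7}
So after all 4 constraints: D(W) = {4,6,7}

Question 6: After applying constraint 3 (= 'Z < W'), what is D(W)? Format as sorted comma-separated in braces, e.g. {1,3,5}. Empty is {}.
Answer: {3,4,6,7}

Derivation:
Constraint 1 (W != Y) on D(W)={3,4,6,7} D(Y)={2,4,5,7}: no change
Constraint 2 (Z != Y) on D(Z)={2,4,6,7} D(Y)={2,4,5,7}: no change
Constraint 3 (Z < W) on D(Z)={2,4,6,7} D(W)={3,4,6,7}: Z {2,4,6,7}->{2,4,6}
So after constraint 3: D(W) = {3,4,6,7}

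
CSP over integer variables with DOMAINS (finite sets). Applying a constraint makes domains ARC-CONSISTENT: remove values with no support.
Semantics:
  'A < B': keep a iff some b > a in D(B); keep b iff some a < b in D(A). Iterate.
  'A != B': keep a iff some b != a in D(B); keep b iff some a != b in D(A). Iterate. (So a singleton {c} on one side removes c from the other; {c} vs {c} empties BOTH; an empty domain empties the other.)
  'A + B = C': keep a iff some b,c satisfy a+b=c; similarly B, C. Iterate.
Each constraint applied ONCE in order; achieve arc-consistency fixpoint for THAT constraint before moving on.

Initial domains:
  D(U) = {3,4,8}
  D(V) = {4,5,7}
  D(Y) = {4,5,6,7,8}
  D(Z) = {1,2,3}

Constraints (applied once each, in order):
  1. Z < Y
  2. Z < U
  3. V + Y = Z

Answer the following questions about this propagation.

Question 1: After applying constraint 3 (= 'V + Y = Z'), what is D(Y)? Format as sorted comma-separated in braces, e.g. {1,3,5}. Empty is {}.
Constraint 1 (Z < Y) on D(Z)={1,2,3} D(Y)={4,5,6,7,8}: no change
Constraint 2 (Z < U) on D(Z)={1,2,3} D(U)={3,4,8}: no change
Constraint 3 (V + Y = Z) on D(V)={4,5,7} D(Y)={4,5,6,7,8} D(Z)={1,2,3}: V {4,5,7}->{}; Y {4,5,6,7,8}->{}; Z {1,2,3}->{}
So after constraint 3: D(Y) = {}

Answer: {}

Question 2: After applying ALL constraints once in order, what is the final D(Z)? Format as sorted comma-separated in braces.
Answer: {}

Derivation:
Constraint 1 (Z < Y) on D(Z)={1,2,3} D(Y)={4,5,6,7,8}: no change
Constraint 2 (Z < U) on D(Z)={1,2,3} D(U)={3,4,8}: no change
Constraint 3 (V + Y = Z) on D(V)={4,5,7} D(Y)={4,5,6,7,8} D(Z)={1,2,3}: V {4,5,7}->{}; Y {4,5,6,7,8}->{}; Z {1,2,3}->{}
So after all 3 constraints: D(Z) = {}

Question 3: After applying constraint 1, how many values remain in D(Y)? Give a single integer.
Answer: 5

Derivation:
Constraint 1 (Z < Y) on D(Z)={1,2,3} D(Y)={4,5,6,7,8}: no change
So after constraint 1: D(Y)={4,5,6,7,8}, size = 5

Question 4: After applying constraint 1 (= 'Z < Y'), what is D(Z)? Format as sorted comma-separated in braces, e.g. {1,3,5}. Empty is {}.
Answer: {1,2,3}

Derivation:
Constraint 1 (Z < Y) on D(Z)={1,2,3} D(Y)={4,5,6,7,8}: no change
So after constraint 1: D(Z) = {1,2,3}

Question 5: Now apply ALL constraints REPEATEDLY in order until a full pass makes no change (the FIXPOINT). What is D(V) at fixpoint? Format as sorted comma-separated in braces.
Answer: {}

Derivation:
pass 0 (initial): D(V)={4,5,7}
pass 1: V {4,5,7}->{}; Y {4,5,6,7,8}->{}; Z {1,2,3}->{}
pass 2: U {3,4,8}->{}
pass 3: no change
Fixpoint after 3 passes: D(V) = {}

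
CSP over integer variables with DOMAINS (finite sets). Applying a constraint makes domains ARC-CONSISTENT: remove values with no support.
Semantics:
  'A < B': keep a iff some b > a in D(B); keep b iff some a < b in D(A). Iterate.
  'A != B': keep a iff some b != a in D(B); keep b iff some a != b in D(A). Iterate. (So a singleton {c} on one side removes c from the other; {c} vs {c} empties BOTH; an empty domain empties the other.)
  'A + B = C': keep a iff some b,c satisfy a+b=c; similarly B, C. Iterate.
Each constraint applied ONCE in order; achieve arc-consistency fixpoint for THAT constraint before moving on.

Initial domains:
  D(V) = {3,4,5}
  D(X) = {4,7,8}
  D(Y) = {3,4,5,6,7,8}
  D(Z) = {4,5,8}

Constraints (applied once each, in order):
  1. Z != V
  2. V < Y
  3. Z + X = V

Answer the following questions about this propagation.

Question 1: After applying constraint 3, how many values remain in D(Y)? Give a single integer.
Constraint 1 (Z != V) on D(Z)={4,5,8} D(V)={3,4,5}: no change
Constraint 2 (V < Y) on D(V)={3,4,5} D(Y)={3,4,5,6,7,8}: Y {3,4,5,6,7,8}->{4,5,6,7,8}
Constraint 3 (Z + X = V) on D(Z)={4,5,8} D(X)={4,7,8} D(V)={3,4,5}: Z {4,5,8}->{}; X {4,7,8}->{}; V {3,4,5}->{}
So after constraint 3: D(Y)={4,5,6,7,8}, size = 5

Answer: 5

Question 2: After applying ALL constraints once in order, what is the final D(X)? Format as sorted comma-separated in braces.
Answer: {}

Derivation:
Constraint 1 (Z != V) on D(Z)={4,5,8} D(V)={3,4,5}: no change
Constraint 2 (V < Y) on D(V)={3,4,5} D(Y)={3,4,5,6,7,8}: Y {3,4,5,6,7,8}->{4,5,6,7,8}
Constraint 3 (Z + X = V) on D(Z)={4,5,8} D(X)={4,7,8} D(V)={3,4,5}: Z {4,5,8}->{}; X {4,7,8}->{}; V {3,4,5}->{}
So after all 3 constraints: D(X) = {}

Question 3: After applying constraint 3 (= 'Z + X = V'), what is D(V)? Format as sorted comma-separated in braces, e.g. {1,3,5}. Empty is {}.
Constraint 1 (Z != V) on D(Z)={4,5,8} D(V)={3,4,5}: no change
Constraint 2 (V < Y) on D(V)={3,4,5} D(Y)={3,4,5,6,7,8}: Y {3,4,5,6,7,8}->{4,5,6,7,8}
Constraint 3 (Z + X = V) on D(Z)={4,5,8} D(X)={4,7,8} D(V)={3,4,5}: Z {4,5,8}->{}; X {4,7,8}->{}; V {3,4,5}->{}
So after constraint 3: D(V) = {}

Answer: {}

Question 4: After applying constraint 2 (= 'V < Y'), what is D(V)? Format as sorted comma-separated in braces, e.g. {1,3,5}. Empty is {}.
Answer: {3,4,5}

Derivation:
Constraint 1 (Z != V) on D(Z)={4,5,8} D(V)={3,4,5}: no change
Constraint 2 (V < Y) on D(V)={3,4,5} D(Y)={3,4,5,6,7,8}: Y {3,4,5,6,7,8}->{4,5,6,7,8}
So after constraint 2: D(V) = {3,4,5}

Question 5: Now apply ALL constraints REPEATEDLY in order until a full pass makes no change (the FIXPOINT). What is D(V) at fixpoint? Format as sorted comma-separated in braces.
pass 0 (initial): D(V)={3,4,5}
pass 1: V {3,4,5}->{}; X {4,7,8}->{}; Y {3,4,5,6,7,8}->{4,5,6,7,8}; Z {4,5,8}->{}
pass 2: Y {4,5,6,7,8}->{}
pass 3: no change
Fixpoint after 3 passes: D(V) = {}

Answer: {}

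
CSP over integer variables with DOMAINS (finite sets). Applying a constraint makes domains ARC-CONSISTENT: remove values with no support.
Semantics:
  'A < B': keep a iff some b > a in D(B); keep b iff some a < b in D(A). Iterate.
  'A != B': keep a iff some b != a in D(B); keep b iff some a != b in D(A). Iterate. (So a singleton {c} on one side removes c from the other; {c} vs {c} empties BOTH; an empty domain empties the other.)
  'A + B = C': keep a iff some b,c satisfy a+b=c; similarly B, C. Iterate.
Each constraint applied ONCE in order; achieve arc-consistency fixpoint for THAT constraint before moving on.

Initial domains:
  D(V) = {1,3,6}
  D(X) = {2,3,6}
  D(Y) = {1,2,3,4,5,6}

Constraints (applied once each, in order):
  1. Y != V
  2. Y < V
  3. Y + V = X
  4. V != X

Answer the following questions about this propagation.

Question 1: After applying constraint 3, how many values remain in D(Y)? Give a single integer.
Constraint 1 (Y != V) on D(Y)={1,2,3,4,5,6} D(V)={1,3,6}: no change
Constraint 2 (Y < V) on D(Y)={1,2,3,4,5,6} D(V)={1,3,6}: Y {1,2,3,4,5,6}->{1,2,3,4,5}; V {1,3,6}->{3,6}
Constraint 3 (Y + V = X) on D(Y)={1,2,3,4,5} D(V)={3,6} D(X)={2,3,6}: Y {1,2,3,4,5}->{3}; V {3,6}->{3}; X {2,3,6}->{6}
So after constraint 3: D(Y)={3}, size = 1

Answer: 1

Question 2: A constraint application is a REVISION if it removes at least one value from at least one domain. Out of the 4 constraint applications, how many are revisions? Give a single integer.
Answer: 2

Derivation:
Constraint 1 (Y != V) on D(Y)={1,2,3,4,5,6} D(V)={1,3,6}: no change => not a revision
Constraint 2 (Y < V) on D(Y)={1,2,3,4,5,6} D(V)={1,3,6}: Y {1,2,3,4,5,6}->{1,2,3,4,5}; V {1,3,6}->{3,6} => REVISION
Constraint 3 (Y + V = X) on D(Y)={1,2,3,4,5} D(V)={3,6} D(X)={2,3,6}: Y {1,2,3,4,5}->{3}; V {3,6}->{3}; X {2,3,6}->{6} => REVISION
Constraint 4 (V != X) on D(V)={3} D(X)={6}: no change => not a revision
Total revisions = 2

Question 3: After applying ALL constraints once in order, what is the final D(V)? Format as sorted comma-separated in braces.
Answer: {3}

Derivation:
Constraint 1 (Y != V) on D(Y)={1,2,3,4,5,6} D(V)={1,3,6}: no change
Constraint 2 (Y < V) on D(Y)={1,2,3,4,5,6} D(V)={1,3,6}: Y {1,2,3,4,5,6}->{1,2,3,4,5}; V {1,3,6}->{3,6}
Constraint 3 (Y + V = X) on D(Y)={1,2,3,4,5} D(V)={3,6} D(X)={2,3,6}: Y {1,2,3,4,5}->{3}; V {3,6}->{3}; X {2,3,6}->{6}
Constraint 4 (V != X) on D(V)={3} D(X)={6}: no change
So after all 4 constraints: D(V) = {3}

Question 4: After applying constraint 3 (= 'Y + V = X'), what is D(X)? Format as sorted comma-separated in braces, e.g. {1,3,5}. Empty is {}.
Constraint 1 (Y != V) on D(Y)={1,2,3,4,5,6} D(V)={1,3,6}: no change
Constraint 2 (Y < V) on D(Y)={1,2,3,4,5,6} D(V)={1,3,6}: Y {1,2,3,4,5,6}->{1,2,3,4,5}; V {1,3,6}->{3,6}
Constraint 3 (Y + V = X) on D(Y)={1,2,3,4,5} D(V)={3,6} D(X)={2,3,6}: Y {1,2,3,4,5}->{3}; V {3,6}->{3}; X {2,3,6}->{6}
So after constraint 3: D(X) = {6}

Answer: {6}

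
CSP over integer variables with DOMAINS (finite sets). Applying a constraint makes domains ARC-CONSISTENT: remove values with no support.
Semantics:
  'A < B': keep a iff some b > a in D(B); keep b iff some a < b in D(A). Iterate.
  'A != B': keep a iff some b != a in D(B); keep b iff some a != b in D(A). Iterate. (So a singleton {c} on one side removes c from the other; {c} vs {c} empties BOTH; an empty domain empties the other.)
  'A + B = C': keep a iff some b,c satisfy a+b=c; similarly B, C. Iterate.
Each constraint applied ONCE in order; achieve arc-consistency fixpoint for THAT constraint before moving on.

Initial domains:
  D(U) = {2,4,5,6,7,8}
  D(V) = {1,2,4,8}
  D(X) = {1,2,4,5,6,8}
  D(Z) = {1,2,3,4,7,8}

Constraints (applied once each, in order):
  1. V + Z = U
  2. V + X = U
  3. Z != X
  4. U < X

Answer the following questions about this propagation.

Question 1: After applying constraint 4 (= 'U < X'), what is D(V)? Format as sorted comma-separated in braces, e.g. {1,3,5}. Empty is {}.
Answer: {1,2,4}

Derivation:
Constraint 1 (V + Z = U) on D(V)={1,2,4,8} D(Z)={1,2,3,4,7,8} D(U)={2,4,5,6,7,8}: V {1,2,4,8}->{1,2,4}; Z {1,2,3,4,7,8}->{1,2,3,4,7}
Constraint 2 (V + X = U) on D(V)={1,2,4} D(X)={1,2,4,5,6,8} D(U)={2,4,5,6,7,8}: X {1,2,4,5,6,8}->{1,2,4,5,6}
Constraint 3 (Z != X) on D(Z)={1,2,3,4,7} D(X)={1,2,4,5,6}: no change
Constraint 4 (U < X) on D(U)={2,4,5,6,7,8} D(X)={1,2,4,5,6}: U {2,4,5,6,7,8}->{2,4,5}; X {1,2,4,5,6}->{4,5,6}
So after constraint 4: D(V) = {1,2,4}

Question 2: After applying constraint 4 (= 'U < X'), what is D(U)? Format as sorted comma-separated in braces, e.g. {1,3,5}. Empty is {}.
Answer: {2,4,5}

Derivation:
Constraint 1 (V + Z = U) on D(V)={1,2,4,8} D(Z)={1,2,3,4,7,8} D(U)={2,4,5,6,7,8}: V {1,2,4,8}->{1,2,4}; Z {1,2,3,4,7,8}->{1,2,3,4,7}
Constraint 2 (V + X = U) on D(V)={1,2,4} D(X)={1,2,4,5,6,8} D(U)={2,4,5,6,7,8}: X {1,2,4,5,6,8}->{1,2,4,5,6}
Constraint 3 (Z != X) on D(Z)={1,2,3,4,7} D(X)={1,2,4,5,6}: no change
Constraint 4 (U < X) on D(U)={2,4,5,6,7,8} D(X)={1,2,4,5,6}: U {2,4,5,6,7,8}->{2,4,5}; X {1,2,4,5,6}->{4,5,6}
So after constraint 4: D(U) = {2,4,5}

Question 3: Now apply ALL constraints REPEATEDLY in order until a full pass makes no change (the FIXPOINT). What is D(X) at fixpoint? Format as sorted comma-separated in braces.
Answer: {}

Derivation:
pass 0 (initial): D(X)={1,2,4,5,6,8}
pass 1: U {2,4,5,6,7,8}->{2,4,5}; V {1,2,4,8}->{1,2,4}; X {1,2,4,5,6,8}->{4,5,6}; Z {1,2,3,4,7,8}->{1,2,3,4,7}
pass 2: U {2,4,5}->{}; V {1,2,4}->{1}; X {4,5,6}->{}; Z {1,2,3,4,7}->{1,2,3}
pass 3: V {1}->{}; Z {1,2,3}->{}
pass 4: no change
Fixpoint after 4 passes: D(X) = {}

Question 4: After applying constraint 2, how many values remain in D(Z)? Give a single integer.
Constraint 1 (V + Z = U) on D(V)={1,2,4,8} D(Z)={1,2,3,4,7,8} D(U)={2,4,5,6,7,8}: V {1,2,4,8}->{1,2,4}; Z {1,2,3,4,7,8}->{1,2,3,4,7}
Constraint 2 (V + X = U) on D(V)={1,2,4} D(X)={1,2,4,5,6,8} D(U)={2,4,5,6,7,8}: X {1,2,4,5,6,8}->{1,2,4,5,6}
So after constraint 2: D(Z)={1,2,3,4,7}, size = 5

Answer: 5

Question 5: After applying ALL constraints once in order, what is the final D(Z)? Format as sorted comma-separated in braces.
Answer: {1,2,3,4,7}

Derivation:
Constraint 1 (V + Z = U) on D(V)={1,2,4,8} D(Z)={1,2,3,4,7,8} D(U)={2,4,5,6,7,8}: V {1,2,4,8}->{1,2,4}; Z {1,2,3,4,7,8}->{1,2,3,4,7}
Constraint 2 (V + X = U) on D(V)={1,2,4} D(X)={1,2,4,5,6,8} D(U)={2,4,5,6,7,8}: X {1,2,4,5,6,8}->{1,2,4,5,6}
Constraint 3 (Z != X) on D(Z)={1,2,3,4,7} D(X)={1,2,4,5,6}: no change
Constraint 4 (U < X) on D(U)={2,4,5,6,7,8} D(X)={1,2,4,5,6}: U {2,4,5,6,7,8}->{2,4,5}; X {1,2,4,5,6}->{4,5,6}
So after all 4 constraints: D(Z) = {1,2,3,4,7}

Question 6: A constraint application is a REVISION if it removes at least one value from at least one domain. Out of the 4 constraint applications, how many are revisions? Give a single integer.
Constraint 1 (V + Z = U) on D(V)={1,2,4,8} D(Z)={1,2,3,4,7,8} D(U)={2,4,5,6,7,8}: V {1,2,4,8}->{1,2,4}; Z {1,2,3,4,7,8}->{1,2,3,4,7} => REVISION
Constraint 2 (V + X = U) on D(V)={1,2,4} D(X)={1,2,4,5,6,8} D(U)={2,4,5,6,7,8}: X {1,2,4,5,6,8}->{1,2,4,5,6} => REVISION
Constraint 3 (Z != X) on D(Z)={1,2,3,4,7} D(X)={1,2,4,5,6}: no change => not a revision
Constraint 4 (U < X) on D(U)={2,4,5,6,7,8} D(X)={1,2,4,5,6}: U {2,4,5,6,7,8}->{2,4,5}; X {1,2,4,5,6}->{4,5,6} => REVISION
Total revisions = 3

Answer: 3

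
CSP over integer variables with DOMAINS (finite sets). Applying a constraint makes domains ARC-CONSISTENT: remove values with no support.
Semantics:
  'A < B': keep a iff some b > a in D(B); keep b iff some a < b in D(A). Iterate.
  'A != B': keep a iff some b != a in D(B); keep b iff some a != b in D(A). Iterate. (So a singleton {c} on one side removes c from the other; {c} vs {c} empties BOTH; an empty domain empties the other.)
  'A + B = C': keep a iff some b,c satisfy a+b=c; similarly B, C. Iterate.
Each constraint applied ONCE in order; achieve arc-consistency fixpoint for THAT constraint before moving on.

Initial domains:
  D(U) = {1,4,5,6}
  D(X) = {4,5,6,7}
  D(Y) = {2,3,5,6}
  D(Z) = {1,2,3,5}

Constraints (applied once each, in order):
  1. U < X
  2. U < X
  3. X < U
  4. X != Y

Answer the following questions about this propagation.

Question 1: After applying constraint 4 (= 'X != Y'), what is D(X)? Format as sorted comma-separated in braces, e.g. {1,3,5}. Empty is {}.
Constraint 1 (U < X) on D(U)={1,4,5,6} D(X)={4,5,6,7}: no change
Constraint 2 (U < X) on D(U)={1,4,5,6} D(X)={4,5,6,7}: no change
Constraint 3 (X < U) on D(X)={4,5,6,7} D(U)={1,4,5,6}: X {4,5,6,7}->{4,5}; U {1,4,5,6}->{5,6}
Constraint 4 (X != Y) on D(X)={4,5} D(Y)={2,3,5,6}: no change
So after constraint 4: D(X) = {4,5}

Answer: {4,5}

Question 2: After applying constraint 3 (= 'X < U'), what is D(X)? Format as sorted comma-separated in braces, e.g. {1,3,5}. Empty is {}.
Constraint 1 (U < X) on D(U)={1,4,5,6} D(X)={4,5,6,7}: no change
Constraint 2 (U < X) on D(U)={1,4,5,6} D(X)={4,5,6,7}: no change
Constraint 3 (X < U) on D(X)={4,5,6,7} D(U)={1,4,5,6}: X {4,5,6,7}->{4,5}; U {1,4,5,6}->{5,6}
So after constraint 3: D(X) = {4,5}

Answer: {4,5}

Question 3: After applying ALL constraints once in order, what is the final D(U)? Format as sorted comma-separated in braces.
Answer: {5,6}

Derivation:
Constraint 1 (U < X) on D(U)={1,4,5,6} D(X)={4,5,6,7}: no change
Constraint 2 (U < X) on D(U)={1,4,5,6} D(X)={4,5,6,7}: no change
Constraint 3 (X < U) on D(X)={4,5,6,7} D(U)={1,4,5,6}: X {4,5,6,7}->{4,5}; U {1,4,5,6}->{5,6}
Constraint 4 (X != Y) on D(X)={4,5} D(Y)={2,3,5,6}: no change
So after all 4 constraints: D(U) = {5,6}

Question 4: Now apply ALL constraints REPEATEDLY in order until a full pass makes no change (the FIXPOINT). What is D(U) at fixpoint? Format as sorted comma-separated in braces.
Answer: {}

Derivation:
pass 0 (initial): D(U)={1,4,5,6}
pass 1: U {1,4,5,6}->{5,6}; X {4,5,6,7}->{4,5}
pass 2: U {5,6}->{}; X {4,5}->{}; Y {2,3,5,6}->{}
pass 3: no change
Fixpoint after 3 passes: D(U) = {}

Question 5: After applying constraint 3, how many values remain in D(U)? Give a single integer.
Answer: 2

Derivation:
Constraint 1 (U < X) on D(U)={1,4,5,6} D(X)={4,5,6,7}: no change
Constraint 2 (U < X) on D(U)={1,4,5,6} D(X)={4,5,6,7}: no change
Constraint 3 (X < U) on D(X)={4,5,6,7} D(U)={1,4,5,6}: X {4,5,6,7}->{4,5}; U {1,4,5,6}->{5,6}
So after constraint 3: D(U)={5,6}, size = 2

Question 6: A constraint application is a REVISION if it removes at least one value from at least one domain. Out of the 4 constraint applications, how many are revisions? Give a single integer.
Answer: 1

Derivation:
Constraint 1 (U < X) on D(U)={1,4,5,6} D(X)={4,5,6,7}: no change => not a revision
Constraint 2 (U < X) on D(U)={1,4,5,6} D(X)={4,5,6,7}: no change => not a revision
Constraint 3 (X < U) on D(X)={4,5,6,7} D(U)={1,4,5,6}: X {4,5,6,7}->{4,5}; U {1,4,5,6}->{5,6} => REVISION
Constraint 4 (X != Y) on D(X)={4,5} D(Y)={2,3,5,6}: no change => not a revision
Total revisions = 1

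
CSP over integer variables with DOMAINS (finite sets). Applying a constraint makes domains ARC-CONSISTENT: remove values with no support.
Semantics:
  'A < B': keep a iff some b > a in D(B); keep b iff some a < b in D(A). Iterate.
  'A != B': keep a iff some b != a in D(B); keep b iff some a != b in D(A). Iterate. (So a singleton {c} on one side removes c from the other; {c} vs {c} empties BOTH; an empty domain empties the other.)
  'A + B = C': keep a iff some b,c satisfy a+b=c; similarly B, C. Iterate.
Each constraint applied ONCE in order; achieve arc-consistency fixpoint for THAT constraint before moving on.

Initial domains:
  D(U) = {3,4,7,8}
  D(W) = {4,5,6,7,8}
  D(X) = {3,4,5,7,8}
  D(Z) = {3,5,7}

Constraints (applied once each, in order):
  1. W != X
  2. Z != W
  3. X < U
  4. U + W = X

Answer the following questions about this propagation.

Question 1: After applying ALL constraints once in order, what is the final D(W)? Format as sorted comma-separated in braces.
Constraint 1 (W != X) on D(W)={4,5,6,7,8} D(X)={3,4,5,7,8}: no change
Constraint 2 (Z != W) on D(Z)={3,5,7} D(W)={4,5,6,7,8}: no change
Constraint 3 (X < U) on D(X)={3,4,5,7,8} D(U)={3,4,7,8}: X {3,4,5,7,8}->{3,4,5,7}; U {3,4,7,8}->{4,7,8}
Constraint 4 (U + W = X) on D(U)={4,7,8} D(W)={4,5,6,7,8} D(X)={3,4,5,7}: U {4,7,8}->{}; W {4,5,6,7,8}->{}; X {3,4,5,7}->{}
So after all 4 constraints: D(W) = {}

Answer: {}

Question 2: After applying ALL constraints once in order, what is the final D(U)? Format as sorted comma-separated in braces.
Constraint 1 (W != X) on D(W)={4,5,6,7,8} D(X)={3,4,5,7,8}: no change
Constraint 2 (Z != W) on D(Z)={3,5,7} D(W)={4,5,6,7,8}: no change
Constraint 3 (X < U) on D(X)={3,4,5,7,8} D(U)={3,4,7,8}: X {3,4,5,7,8}->{3,4,5,7}; U {3,4,7,8}->{4,7,8}
Constraint 4 (U + W = X) on D(U)={4,7,8} D(W)={4,5,6,7,8} D(X)={3,4,5,7}: U {4,7,8}->{}; W {4,5,6,7,8}->{}; X {3,4,5,7}->{}
So after all 4 constraints: D(U) = {}

Answer: {}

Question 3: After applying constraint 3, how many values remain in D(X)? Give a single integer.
Answer: 4

Derivation:
Constraint 1 (W != X) on D(W)={4,5,6,7,8} D(X)={3,4,5,7,8}: no change
Constraint 2 (Z != W) on D(Z)={3,5,7} D(W)={4,5,6,7,8}: no change
Constraint 3 (X < U) on D(X)={3,4,5,7,8} D(U)={3,4,7,8}: X {3,4,5,7,8}->{3,4,5,7}; U {3,4,7,8}->{4,7,8}
So after constraint 3: D(X)={3,4,5,7}, size = 4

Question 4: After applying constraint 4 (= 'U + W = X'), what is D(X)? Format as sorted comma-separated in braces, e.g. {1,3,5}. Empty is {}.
Constraint 1 (W != X) on D(W)={4,5,6,7,8} D(X)={3,4,5,7,8}: no change
Constraint 2 (Z != W) on D(Z)={3,5,7} D(W)={4,5,6,7,8}: no change
Constraint 3 (X < U) on D(X)={3,4,5,7,8} D(U)={3,4,7,8}: X {3,4,5,7,8}->{3,4,5,7}; U {3,4,7,8}->{4,7,8}
Constraint 4 (U + W = X) on D(U)={4,7,8} D(W)={4,5,6,7,8} D(X)={3,4,5,7}: U {4,7,8}->{}; W {4,5,6,7,8}->{}; X {3,4,5,7}->{}
So after constraint 4: D(X) = {}

Answer: {}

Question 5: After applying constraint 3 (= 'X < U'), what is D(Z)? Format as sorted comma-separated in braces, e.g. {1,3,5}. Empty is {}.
Constraint 1 (W != X) on D(W)={4,5,6,7,8} D(X)={3,4,5,7,8}: no change
Constraint 2 (Z != W) on D(Z)={3,5,7} D(W)={4,5,6,7,8}: no change
Constraint 3 (X < U) on D(X)={3,4,5,7,8} D(U)={3,4,7,8}: X {3,4,5,7,8}->{3,4,5,7}; U {3,4,7,8}->{4,7,8}
So after constraint 3: D(Z) = {3,5,7}

Answer: {3,5,7}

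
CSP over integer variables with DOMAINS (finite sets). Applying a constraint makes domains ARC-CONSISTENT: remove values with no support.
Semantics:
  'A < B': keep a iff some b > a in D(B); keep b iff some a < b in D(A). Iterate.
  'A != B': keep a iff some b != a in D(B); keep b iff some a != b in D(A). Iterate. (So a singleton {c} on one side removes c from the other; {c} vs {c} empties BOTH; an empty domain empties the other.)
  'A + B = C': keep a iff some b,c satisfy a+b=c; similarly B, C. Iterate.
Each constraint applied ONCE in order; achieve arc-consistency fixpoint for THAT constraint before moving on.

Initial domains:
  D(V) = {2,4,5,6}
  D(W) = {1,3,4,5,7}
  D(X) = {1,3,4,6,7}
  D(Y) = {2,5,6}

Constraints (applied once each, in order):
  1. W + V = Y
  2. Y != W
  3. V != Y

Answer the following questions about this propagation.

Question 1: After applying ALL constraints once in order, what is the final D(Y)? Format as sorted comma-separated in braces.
Constraint 1 (W + V = Y) on D(W)={1,3,4,5,7} D(V)={2,4,5,6} D(Y)={2,5,6}: W {1,3,4,5,7}->{1,3,4}; V {2,4,5,6}->{2,4,5}; Y {2,5,6}->{5,6}
Constraint 2 (Y != W) on D(Y)={5,6} D(W)={1,3,4}: no change
Constraint 3 (V != Y) on D(V)={2,4,5} D(Y)={5,6}: no change
So after all 3 constraints: D(Y) = {5,6}

Answer: {5,6}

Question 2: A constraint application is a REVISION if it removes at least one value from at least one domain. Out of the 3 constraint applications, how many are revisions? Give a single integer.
Answer: 1

Derivation:
Constraint 1 (W + V = Y) on D(W)={1,3,4,5,7} D(V)={2,4,5,6} D(Y)={2,5,6}: W {1,3,4,5,7}->{1,3,4}; V {2,4,5,6}->{2,4,5}; Y {2,5,6}->{5,6} => REVISION
Constraint 2 (Y != W) on D(Y)={5,6} D(W)={1,3,4}: no change => not a revision
Constraint 3 (V != Y) on D(V)={2,4,5} D(Y)={5,6}: no change => not a revision
Total revisions = 1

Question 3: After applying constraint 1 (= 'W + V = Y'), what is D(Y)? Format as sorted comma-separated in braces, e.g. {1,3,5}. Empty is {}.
Answer: {5,6}

Derivation:
Constraint 1 (W + V = Y) on D(W)={1,3,4,5,7} D(V)={2,4,5,6} D(Y)={2,5,6}: W {1,3,4,5,7}->{1,3,4}; V {2,4,5,6}->{2,4,5}; Y {2,5,6}->{5,6}
So after constraint 1: D(Y) = {5,6}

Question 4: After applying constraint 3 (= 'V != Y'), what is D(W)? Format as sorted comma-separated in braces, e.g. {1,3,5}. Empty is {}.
Constraint 1 (W + V = Y) on D(W)={1,3,4,5,7} D(V)={2,4,5,6} D(Y)={2,5,6}: W {1,3,4,5,7}->{1,3,4}; V {2,4,5,6}->{2,4,5}; Y {2,5,6}->{5,6}
Constraint 2 (Y != W) on D(Y)={5,6} D(W)={1,3,4}: no change
Constraint 3 (V != Y) on D(V)={2,4,5} D(Y)={5,6}: no change
So after constraint 3: D(W) = {1,3,4}

Answer: {1,3,4}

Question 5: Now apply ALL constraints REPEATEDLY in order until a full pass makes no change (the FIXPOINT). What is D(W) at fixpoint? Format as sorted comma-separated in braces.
Answer: {1,3,4}

Derivation:
pass 0 (initial): D(W)={1,3,4,5,7}
pass 1: V {2,4,5,6}->{2,4,5}; W {1,3,4,5,7}->{1,3,4}; Y {2,5,6}->{5,6}
pass 2: no change
Fixpoint after 2 passes: D(W) = {1,3,4}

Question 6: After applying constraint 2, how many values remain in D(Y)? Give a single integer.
Answer: 2

Derivation:
Constraint 1 (W + V = Y) on D(W)={1,3,4,5,7} D(V)={2,4,5,6} D(Y)={2,5,6}: W {1,3,4,5,7}->{1,3,4}; V {2,4,5,6}->{2,4,5}; Y {2,5,6}->{5,6}
Constraint 2 (Y != W) on D(Y)={5,6} D(W)={1,3,4}: no change
So after constraint 2: D(Y)={5,6}, size = 2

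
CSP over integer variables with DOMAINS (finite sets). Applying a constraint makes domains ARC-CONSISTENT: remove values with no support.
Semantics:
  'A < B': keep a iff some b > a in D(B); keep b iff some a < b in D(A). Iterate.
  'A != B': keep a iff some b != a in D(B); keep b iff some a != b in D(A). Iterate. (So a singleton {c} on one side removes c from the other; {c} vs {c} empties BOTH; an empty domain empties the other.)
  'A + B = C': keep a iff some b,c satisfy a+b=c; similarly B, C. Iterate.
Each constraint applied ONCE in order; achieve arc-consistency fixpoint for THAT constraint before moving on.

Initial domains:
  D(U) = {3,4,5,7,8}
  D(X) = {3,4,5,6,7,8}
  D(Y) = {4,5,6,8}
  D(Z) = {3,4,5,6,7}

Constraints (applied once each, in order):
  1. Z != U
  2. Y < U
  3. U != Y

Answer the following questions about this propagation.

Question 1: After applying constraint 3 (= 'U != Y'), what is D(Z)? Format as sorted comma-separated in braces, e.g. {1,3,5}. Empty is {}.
Constraint 1 (Z != U) on D(Z)={3,4,5,6,7} D(U)={3,4,5,7,8}: no change
Constraint 2 (Y < U) on D(Y)={4,5,6,8} D(U)={3,4,5,7,8}: Y {4,5,6,8}->{4,5,6}; U {3,4,5,7,8}->{5,7,8}
Constraint 3 (U != Y) on D(U)={5,7,8} D(Y)={4,5,6}: no change
So after constraint 3: D(Z) = {3,4,5,6,7}

Answer: {3,4,5,6,7}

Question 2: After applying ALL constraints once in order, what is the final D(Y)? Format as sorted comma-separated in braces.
Answer: {4,5,6}

Derivation:
Constraint 1 (Z != U) on D(Z)={3,4,5,6,7} D(U)={3,4,5,7,8}: no change
Constraint 2 (Y < U) on D(Y)={4,5,6,8} D(U)={3,4,5,7,8}: Y {4,5,6,8}->{4,5,6}; U {3,4,5,7,8}->{5,7,8}
Constraint 3 (U != Y) on D(U)={5,7,8} D(Y)={4,5,6}: no change
So after all 3 constraints: D(Y) = {4,5,6}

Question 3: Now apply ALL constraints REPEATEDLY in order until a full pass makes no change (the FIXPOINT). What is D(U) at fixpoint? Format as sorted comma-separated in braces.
Answer: {5,7,8}

Derivation:
pass 0 (initial): D(U)={3,4,5,7,8}
pass 1: U {3,4,5,7,8}->{5,7,8}; Y {4,5,6,8}->{4,5,6}
pass 2: no change
Fixpoint after 2 passes: D(U) = {5,7,8}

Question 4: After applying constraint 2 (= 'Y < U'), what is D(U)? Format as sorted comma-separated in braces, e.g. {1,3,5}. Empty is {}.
Answer: {5,7,8}

Derivation:
Constraint 1 (Z != U) on D(Z)={3,4,5,6,7} D(U)={3,4,5,7,8}: no change
Constraint 2 (Y < U) on D(Y)={4,5,6,8} D(U)={3,4,5,7,8}: Y {4,5,6,8}->{4,5,6}; U {3,4,5,7,8}->{5,7,8}
So after constraint 2: D(U) = {5,7,8}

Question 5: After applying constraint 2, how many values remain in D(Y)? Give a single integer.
Constraint 1 (Z != U) on D(Z)={3,4,5,6,7} D(U)={3,4,5,7,8}: no change
Constraint 2 (Y < U) on D(Y)={4,5,6,8} D(U)={3,4,5,7,8}: Y {4,5,6,8}->{4,5,6}; U {3,4,5,7,8}->{5,7,8}
So after constraint 2: D(Y)={4,5,6}, size = 3

Answer: 3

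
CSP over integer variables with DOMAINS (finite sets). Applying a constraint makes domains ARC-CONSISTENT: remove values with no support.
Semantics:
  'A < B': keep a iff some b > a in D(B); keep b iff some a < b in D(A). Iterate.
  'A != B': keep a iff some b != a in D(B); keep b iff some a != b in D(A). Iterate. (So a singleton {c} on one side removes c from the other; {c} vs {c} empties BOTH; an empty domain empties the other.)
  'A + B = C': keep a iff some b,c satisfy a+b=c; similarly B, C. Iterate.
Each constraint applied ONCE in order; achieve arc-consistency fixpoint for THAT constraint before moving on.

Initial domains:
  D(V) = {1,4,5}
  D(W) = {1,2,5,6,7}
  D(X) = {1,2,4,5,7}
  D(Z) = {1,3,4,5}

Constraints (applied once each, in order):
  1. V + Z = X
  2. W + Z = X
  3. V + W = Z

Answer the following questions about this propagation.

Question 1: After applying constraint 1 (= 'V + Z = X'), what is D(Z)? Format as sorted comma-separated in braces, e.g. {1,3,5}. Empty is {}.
Constraint 1 (V + Z = X) on D(V)={1,4,5} D(Z)={1,3,4,5} D(X)={1,2,4,5,7}: V {1,4,5}->{1,4}; Z {1,3,4,5}->{1,3,4}; X {1,2,4,5,7}->{2,4,5,7}
So after constraint 1: D(Z) = {1,3,4}

Answer: {1,3,4}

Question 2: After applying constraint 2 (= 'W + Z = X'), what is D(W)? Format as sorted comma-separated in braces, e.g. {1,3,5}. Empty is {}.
Answer: {1,2,6}

Derivation:
Constraint 1 (V + Z = X) on D(V)={1,4,5} D(Z)={1,3,4,5} D(X)={1,2,4,5,7}: V {1,4,5}->{1,4}; Z {1,3,4,5}->{1,3,4}; X {1,2,4,5,7}->{2,4,5,7}
Constraint 2 (W + Z = X) on D(W)={1,2,5,6,7} D(Z)={1,3,4} D(X)={2,4,5,7}: W {1,2,5,6,7}->{1,2,6}
So after constraint 2: D(W) = {1,2,6}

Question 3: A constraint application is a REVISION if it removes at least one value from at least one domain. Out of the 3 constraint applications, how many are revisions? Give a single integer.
Constraint 1 (V + Z = X) on D(V)={1,4,5} D(Z)={1,3,4,5} D(X)={1,2,4,5,7}: V {1,4,5}->{1,4}; Z {1,3,4,5}->{1,3,4}; X {1,2,4,5,7}->{2,4,5,7} => REVISION
Constraint 2 (W + Z = X) on D(W)={1,2,5,6,7} D(Z)={1,3,4} D(X)={2,4,5,7}: W {1,2,5,6,7}->{1,2,6} => REVISION
Constraint 3 (V + W = Z) on D(V)={1,4} D(W)={1,2,6} D(Z)={1,3,4}: V {1,4}->{1}; W {1,2,6}->{2}; Z {1,3,4}->{3} => REVISION
Total revisions = 3

Answer: 3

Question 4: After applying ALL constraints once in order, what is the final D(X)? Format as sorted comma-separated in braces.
Answer: {2,4,5,7}

Derivation:
Constraint 1 (V + Z = X) on D(V)={1,4,5} D(Z)={1,3,4,5} D(X)={1,2,4,5,7}: V {1,4,5}->{1,4}; Z {1,3,4,5}->{1,3,4}; X {1,2,4,5,7}->{2,4,5,7}
Constraint 2 (W + Z = X) on D(W)={1,2,5,6,7} D(Z)={1,3,4} D(X)={2,4,5,7}: W {1,2,5,6,7}->{1,2,6}
Constraint 3 (V + W = Z) on D(V)={1,4} D(W)={1,2,6} D(Z)={1,3,4}: V {1,4}->{1}; W {1,2,6}->{2}; Z {1,3,4}->{3}
So after all 3 constraints: D(X) = {2,4,5,7}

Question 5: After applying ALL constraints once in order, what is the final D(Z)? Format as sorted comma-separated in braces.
Constraint 1 (V + Z = X) on D(V)={1,4,5} D(Z)={1,3,4,5} D(X)={1,2,4,5,7}: V {1,4,5}->{1,4}; Z {1,3,4,5}->{1,3,4}; X {1,2,4,5,7}->{2,4,5,7}
Constraint 2 (W + Z = X) on D(W)={1,2,5,6,7} D(Z)={1,3,4} D(X)={2,4,5,7}: W {1,2,5,6,7}->{1,2,6}
Constraint 3 (V + W = Z) on D(V)={1,4} D(W)={1,2,6} D(Z)={1,3,4}: V {1,4}->{1}; W {1,2,6}->{2}; Z {1,3,4}->{3}
So after all 3 constraints: D(Z) = {3}

Answer: {3}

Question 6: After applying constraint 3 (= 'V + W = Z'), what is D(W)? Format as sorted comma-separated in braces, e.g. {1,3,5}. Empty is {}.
Answer: {2}

Derivation:
Constraint 1 (V + Z = X) on D(V)={1,4,5} D(Z)={1,3,4,5} D(X)={1,2,4,5,7}: V {1,4,5}->{1,4}; Z {1,3,4,5}->{1,3,4}; X {1,2,4,5,7}->{2,4,5,7}
Constraint 2 (W + Z = X) on D(W)={1,2,5,6,7} D(Z)={1,3,4} D(X)={2,4,5,7}: W {1,2,5,6,7}->{1,2,6}
Constraint 3 (V + W = Z) on D(V)={1,4} D(W)={1,2,6} D(Z)={1,3,4}: V {1,4}->{1}; W {1,2,6}->{2}; Z {1,3,4}->{3}
So after constraint 3: D(W) = {2}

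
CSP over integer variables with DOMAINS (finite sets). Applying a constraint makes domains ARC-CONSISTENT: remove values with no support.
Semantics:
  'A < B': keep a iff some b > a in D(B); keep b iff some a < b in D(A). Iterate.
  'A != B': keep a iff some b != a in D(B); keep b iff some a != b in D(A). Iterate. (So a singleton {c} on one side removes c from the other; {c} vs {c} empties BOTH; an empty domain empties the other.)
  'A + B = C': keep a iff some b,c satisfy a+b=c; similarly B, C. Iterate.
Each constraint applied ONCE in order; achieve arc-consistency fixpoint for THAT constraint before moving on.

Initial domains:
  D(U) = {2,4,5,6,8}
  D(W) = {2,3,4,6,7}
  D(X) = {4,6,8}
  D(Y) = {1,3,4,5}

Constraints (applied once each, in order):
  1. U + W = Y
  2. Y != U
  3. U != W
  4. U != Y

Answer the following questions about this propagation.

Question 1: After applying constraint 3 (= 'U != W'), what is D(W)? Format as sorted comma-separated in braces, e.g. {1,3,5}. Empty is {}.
Answer: {3}

Derivation:
Constraint 1 (U + W = Y) on D(U)={2,4,5,6,8} D(W)={2,3,4,6,7} D(Y)={1,3,4,5}: U {2,4,5,6,8}->{2}; W {2,3,4,6,7}->{2,3}; Y {1,3,4,5}->{4,5}
Constraint 2 (Y != U) on D(Y)={4,5} D(U)={2}: no change
Constraint 3 (U != W) on D(U)={2} D(W)={2,3}: W {2,3}->{3}
So after constraint 3: D(W) = {3}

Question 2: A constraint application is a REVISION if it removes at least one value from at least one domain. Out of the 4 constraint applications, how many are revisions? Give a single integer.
Constraint 1 (U + W = Y) on D(U)={2,4,5,6,8} D(W)={2,3,4,6,7} D(Y)={1,3,4,5}: U {2,4,5,6,8}->{2}; W {2,3,4,6,7}->{2,3}; Y {1,3,4,5}->{4,5} => REVISION
Constraint 2 (Y != U) on D(Y)={4,5} D(U)={2}: no change => not a revision
Constraint 3 (U != W) on D(U)={2} D(W)={2,3}: W {2,3}->{3} => REVISION
Constraint 4 (U != Y) on D(U)={2} D(Y)={4,5}: no change => not a revision
Total revisions = 2

Answer: 2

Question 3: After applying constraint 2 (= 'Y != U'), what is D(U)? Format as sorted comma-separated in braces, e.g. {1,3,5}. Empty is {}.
Constraint 1 (U + W = Y) on D(U)={2,4,5,6,8} D(W)={2,3,4,6,7} D(Y)={1,3,4,5}: U {2,4,5,6,8}->{2}; W {2,3,4,6,7}->{2,3}; Y {1,3,4,5}->{4,5}
Constraint 2 (Y != U) on D(Y)={4,5} D(U)={2}: no change
So after constraint 2: D(U) = {2}

Answer: {2}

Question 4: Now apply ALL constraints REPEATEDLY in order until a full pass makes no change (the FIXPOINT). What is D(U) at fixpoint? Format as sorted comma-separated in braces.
pass 0 (initial): D(U)={2,4,5,6,8}
pass 1: U {2,4,5,6,8}->{2}; W {2,3,4,6,7}->{3}; Y {1,3,4,5}->{4,5}
pass 2: Y {4,5}->{5}
pass 3: no change
Fixpoint after 3 passes: D(U) = {2}

Answer: {2}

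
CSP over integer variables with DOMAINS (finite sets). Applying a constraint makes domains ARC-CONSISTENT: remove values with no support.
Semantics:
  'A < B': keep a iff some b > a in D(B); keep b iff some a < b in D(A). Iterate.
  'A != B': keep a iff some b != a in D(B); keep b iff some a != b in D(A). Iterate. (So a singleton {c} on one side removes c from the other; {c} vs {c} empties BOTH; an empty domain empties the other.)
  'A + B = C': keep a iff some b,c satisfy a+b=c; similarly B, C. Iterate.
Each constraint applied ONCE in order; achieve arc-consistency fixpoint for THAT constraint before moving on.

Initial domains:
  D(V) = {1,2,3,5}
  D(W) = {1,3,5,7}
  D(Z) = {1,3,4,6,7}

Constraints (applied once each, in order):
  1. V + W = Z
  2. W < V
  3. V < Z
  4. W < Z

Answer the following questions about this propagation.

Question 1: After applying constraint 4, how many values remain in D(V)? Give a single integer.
Answer: 3

Derivation:
Constraint 1 (V + W = Z) on D(V)={1,2,3,5} D(W)={1,3,5,7} D(Z)={1,3,4,6,7}: W {1,3,5,7}->{1,3,5}; Z {1,3,4,6,7}->{3,4,6,7}
Constraint 2 (W < V) on D(W)={1,3,5} D(V)={1,2,3,5}: W {1,3,5}->{1,3}; V {1,2,3,5}->{2,3,5}
Constraint 3 (V < Z) on D(V)={2,3,5} D(Z)={3,4,6,7}: no change
Constraint 4 (W < Z) on D(W)={1,3} D(Z)={3,4,6,7}: no change
So after constraint 4: D(V)={2,3,5}, size = 3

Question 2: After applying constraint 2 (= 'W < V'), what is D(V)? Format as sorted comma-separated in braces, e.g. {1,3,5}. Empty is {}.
Answer: {2,3,5}

Derivation:
Constraint 1 (V + W = Z) on D(V)={1,2,3,5} D(W)={1,3,5,7} D(Z)={1,3,4,6,7}: W {1,3,5,7}->{1,3,5}; Z {1,3,4,6,7}->{3,4,6,7}
Constraint 2 (W < V) on D(W)={1,3,5} D(V)={1,2,3,5}: W {1,3,5}->{1,3}; V {1,2,3,5}->{2,3,5}
So after constraint 2: D(V) = {2,3,5}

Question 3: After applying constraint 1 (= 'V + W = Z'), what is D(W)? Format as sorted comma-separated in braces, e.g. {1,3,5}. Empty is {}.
Answer: {1,3,5}

Derivation:
Constraint 1 (V + W = Z) on D(V)={1,2,3,5} D(W)={1,3,5,7} D(Z)={1,3,4,6,7}: W {1,3,5,7}->{1,3,5}; Z {1,3,4,6,7}->{3,4,6,7}
So after constraint 1: D(W) = {1,3,5}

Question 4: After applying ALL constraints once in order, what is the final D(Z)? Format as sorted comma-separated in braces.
Answer: {3,4,6,7}

Derivation:
Constraint 1 (V + W = Z) on D(V)={1,2,3,5} D(W)={1,3,5,7} D(Z)={1,3,4,6,7}: W {1,3,5,7}->{1,3,5}; Z {1,3,4,6,7}->{3,4,6,7}
Constraint 2 (W < V) on D(W)={1,3,5} D(V)={1,2,3,5}: W {1,3,5}->{1,3}; V {1,2,3,5}->{2,3,5}
Constraint 3 (V < Z) on D(V)={2,3,5} D(Z)={3,4,6,7}: no change
Constraint 4 (W < Z) on D(W)={1,3} D(Z)={3,4,6,7}: no change
So after all 4 constraints: D(Z) = {3,4,6,7}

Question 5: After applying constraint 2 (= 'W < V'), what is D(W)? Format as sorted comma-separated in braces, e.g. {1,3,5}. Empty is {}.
Constraint 1 (V + W = Z) on D(V)={1,2,3,5} D(W)={1,3,5,7} D(Z)={1,3,4,6,7}: W {1,3,5,7}->{1,3,5}; Z {1,3,4,6,7}->{3,4,6,7}
Constraint 2 (W < V) on D(W)={1,3,5} D(V)={1,2,3,5}: W {1,3,5}->{1,3}; V {1,2,3,5}->{2,3,5}
So after constraint 2: D(W) = {1,3}

Answer: {1,3}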